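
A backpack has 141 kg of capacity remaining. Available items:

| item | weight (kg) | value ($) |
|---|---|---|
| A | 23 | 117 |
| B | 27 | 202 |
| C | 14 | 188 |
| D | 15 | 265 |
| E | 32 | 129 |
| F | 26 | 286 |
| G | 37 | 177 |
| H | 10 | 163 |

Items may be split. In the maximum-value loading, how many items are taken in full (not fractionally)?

6

Greedy by value/weight ratio, highest first.
Ratios (sorted): D 17.67, H 16.30, C 13.43, F 11.00, B 7.48, A 5.09, G 4.78, E 4.03
take D (15 @ 265); take H (10 @ 163); take C (14 @ 188); take F (26 @ 286); take B (27 @ 202); take A (23 @ 117); take 26/37 of G → 124.38. Capacity used 141/141.
6 item(s) taken whole; one partial (take 26/37 of G).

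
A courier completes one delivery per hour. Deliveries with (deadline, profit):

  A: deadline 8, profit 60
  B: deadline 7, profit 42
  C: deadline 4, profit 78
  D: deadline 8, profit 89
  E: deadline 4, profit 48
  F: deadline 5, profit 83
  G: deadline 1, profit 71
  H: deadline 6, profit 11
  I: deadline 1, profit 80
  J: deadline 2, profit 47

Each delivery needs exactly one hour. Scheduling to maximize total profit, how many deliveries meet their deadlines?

8

Take jobs in profit order; each goes to the latest open slot no later than its deadline.
By profit: D(d8,89), F(d5,83), I(d1,80), C(d4,78), G(d1,71), A(d8,60), E(d4,48), J(d2,47), B(d7,42), H(d6,11)
D→slot 8; F→slot 5; I→slot 1; C→slot 4; G skipped; A→slot 7; E→slot 3; J→slot 2; B→slot 6; H skipped.
8 of 10 scheduled.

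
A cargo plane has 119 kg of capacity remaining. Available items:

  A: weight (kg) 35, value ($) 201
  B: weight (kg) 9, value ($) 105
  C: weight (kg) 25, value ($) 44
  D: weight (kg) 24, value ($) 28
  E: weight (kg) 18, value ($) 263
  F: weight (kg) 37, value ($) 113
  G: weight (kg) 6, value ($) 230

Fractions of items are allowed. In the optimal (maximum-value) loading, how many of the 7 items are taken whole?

5

Sort by value per unit weight and fill in that order.
Ratios (sorted): G 38.33, E 14.61, B 11.67, A 5.74, F 3.05, C 1.76, D 1.17
take G (6 @ 230); take E (18 @ 263); take B (9 @ 105); take A (35 @ 201); take F (37 @ 113); take 14/25 of C → 24.64. Capacity used 119/119.
5 item(s) taken whole; one partial (take 14/25 of C).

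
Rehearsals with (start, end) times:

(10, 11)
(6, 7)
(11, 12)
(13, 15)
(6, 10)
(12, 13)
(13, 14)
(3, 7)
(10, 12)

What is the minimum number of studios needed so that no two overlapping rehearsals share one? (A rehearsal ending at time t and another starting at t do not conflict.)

The answer is the maximum number of intervals overlapping at any instant.
Events (time:±→running): 3:+→1 6:+→2 6:+→3 … peak 3.

3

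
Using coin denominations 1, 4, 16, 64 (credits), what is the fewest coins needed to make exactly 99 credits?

6

Greedy: take as many of the largest coin as possible, then repeat with the remainder.
99 − 1×64→35 − 2×16→3 − 3×1→0
Total coins = 1 + 2 + 3 = 6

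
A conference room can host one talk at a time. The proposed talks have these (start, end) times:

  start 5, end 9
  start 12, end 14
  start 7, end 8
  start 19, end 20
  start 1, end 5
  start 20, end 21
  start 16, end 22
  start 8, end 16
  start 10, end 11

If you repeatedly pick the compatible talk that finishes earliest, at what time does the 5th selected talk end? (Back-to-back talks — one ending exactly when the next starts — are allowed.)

Order by finish time; keep every interval that doesn't clash with the previous kept one.
By end time: (1,5), (7,8), (5,9), (10,11), (12,14), (8,16), (19,20), (20,21), (16,22).
Pick (1,5); next start ≥ 5 → (7,8); next start ≥ 8 → (10,11); next start ≥ 11 → (12,14); next start ≥ 14 → (19,20); next start ≥ 20 → (20,21).
Selected: (1,5) (7,8) (10,11) (12,14) (19,20) (20,21)

20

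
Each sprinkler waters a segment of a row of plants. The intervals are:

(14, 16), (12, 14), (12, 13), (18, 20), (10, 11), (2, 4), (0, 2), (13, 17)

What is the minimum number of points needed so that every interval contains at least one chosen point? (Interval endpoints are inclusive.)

Sorted: [0,2] [2,4] [10,11] [12,13] [12,14] [14,16] [13,17] [18,20]
{[0,2],[2,4]} hit by 2; {[10,11]} hit by 11; {[12,13],[12,14]} hit by 13; {[14,16],[13,17]} hit by 16; {[18,20]} hit by 20.
Points: 2, 11, 13, 16, 20 (5 total).

5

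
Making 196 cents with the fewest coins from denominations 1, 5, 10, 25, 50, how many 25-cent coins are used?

Use the largest denomination that fits, subtract, and repeat.
196 = 3×50 + 1×25 + 2×10 + 1×1
Count of 25: 1

1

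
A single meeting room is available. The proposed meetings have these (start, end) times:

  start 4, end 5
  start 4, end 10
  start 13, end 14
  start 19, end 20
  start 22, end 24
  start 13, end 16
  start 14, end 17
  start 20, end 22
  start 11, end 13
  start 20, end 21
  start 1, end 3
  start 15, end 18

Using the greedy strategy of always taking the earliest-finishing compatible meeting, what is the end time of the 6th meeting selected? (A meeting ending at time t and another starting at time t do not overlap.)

20

Sort by end time and greedily take each interval whose start is ≥ the last chosen end.
Sorted by end: (1,3)  (4,5)  (4,10)  (11,13)  (13,14)  (13,16)  (14,17)  (15,18)  (19,20)  (20,21)  (20,22)  (22,24)
take (1,3); take (4,5); take (11,13); take (13,14); skip (13,16); take (14,17); take (19,20); take (20,21); take (22,24).
Selected: (1,3) (4,5) (11,13) (13,14) (14,17) (19,20) (20,21) (22,24)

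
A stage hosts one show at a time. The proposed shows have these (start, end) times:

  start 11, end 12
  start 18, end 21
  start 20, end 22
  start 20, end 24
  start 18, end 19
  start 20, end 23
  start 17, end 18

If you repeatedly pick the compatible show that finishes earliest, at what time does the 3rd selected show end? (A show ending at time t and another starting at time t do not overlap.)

19

Sort by end time and greedily take each interval whose start is ≥ the last chosen end.
Sorted by end: (11,12)  (17,18)  (18,19)  (18,21)  (20,22)  (20,23)  (20,24)
take (11,12); take (17,18); take (18,19); skip (18,21); take (20,22); skip (20,24).
Selected: (11,12) (17,18) (18,19) (20,22)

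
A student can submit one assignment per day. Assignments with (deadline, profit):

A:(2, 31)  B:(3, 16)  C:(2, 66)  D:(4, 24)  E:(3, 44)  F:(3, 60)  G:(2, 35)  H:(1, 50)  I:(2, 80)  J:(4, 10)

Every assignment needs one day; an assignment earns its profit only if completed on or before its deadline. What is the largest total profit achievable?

Take jobs in profit order; each goes to the latest open slot no later than its deadline.
Profit order: I=80 C=66 F=60 H=50 E=44 G=35 A=31 D=24 B=16 J=10
Assign: I→slot 2, C→slot 1, F→slot 3, H skipped, E skipped, G skipped, A skipped, D→slot 4, B skipped, J skipped.
Slots: [1:C] [2:I] [3:F] [4:D]
Profit = 66 + 80 + 60 + 24 = 230

230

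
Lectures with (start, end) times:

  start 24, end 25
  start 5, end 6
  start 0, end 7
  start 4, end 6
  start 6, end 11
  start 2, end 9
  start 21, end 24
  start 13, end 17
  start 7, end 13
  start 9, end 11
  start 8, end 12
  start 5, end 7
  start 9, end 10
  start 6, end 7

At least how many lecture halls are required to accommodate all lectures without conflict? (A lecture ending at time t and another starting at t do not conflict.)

5

Events (time:±→running): 0:+→1 2:+→2 4:+→3 5:+→4 5:+→5 … peak 5.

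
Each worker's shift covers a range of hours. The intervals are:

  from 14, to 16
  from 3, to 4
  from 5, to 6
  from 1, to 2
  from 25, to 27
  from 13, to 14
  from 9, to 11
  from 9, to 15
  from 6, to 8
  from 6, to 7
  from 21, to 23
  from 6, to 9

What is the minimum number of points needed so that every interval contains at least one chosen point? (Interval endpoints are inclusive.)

7

Sort by right endpoint; whenever an interval is uncovered, place a point at its right end.
Sorted: [1,2] [3,4] [5,6] [6,7] [6,8] [6,9] [9,11] [13,14] [9,15] [14,16] [21,23] [25,27]
{[1,2]} hit by 2; {[3,4]} hit by 4; {[5,6],[6,7],[6,8],[6,9]} hit by 6; {[9,11]} hit by 11; {[13,14],[9,15],[14,16]} hit by 14; {[21,23]} hit by 23; {[25,27]} hit by 27.
Points: 2, 4, 6, 11, 14, 23, 27 (7 total).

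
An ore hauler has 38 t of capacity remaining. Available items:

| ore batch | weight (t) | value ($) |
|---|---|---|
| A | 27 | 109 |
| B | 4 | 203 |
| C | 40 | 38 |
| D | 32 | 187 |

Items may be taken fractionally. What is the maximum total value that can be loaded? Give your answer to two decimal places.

398.07

Order: B (203/4=50.75) > D (187/32=5.84) > A (109/27=4.04) > C (38/40=0.95)
Fill: take B (4 @ 203) → take D (32 @ 187) → take 2/27 of A → 8.07; 38/38 used.
Total value = 398.07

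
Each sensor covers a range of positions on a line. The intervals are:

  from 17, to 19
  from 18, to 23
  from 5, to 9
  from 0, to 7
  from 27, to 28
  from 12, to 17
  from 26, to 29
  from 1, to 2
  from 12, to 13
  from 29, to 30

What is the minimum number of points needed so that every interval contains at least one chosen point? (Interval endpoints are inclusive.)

6

Sort by right endpoint; whenever an interval is uncovered, place a point at its right end.
By right end: [1,2]  [0,7]  [5,9]  [12,13]  [12,17]  [17,19]  [18,23]  [27,28]  [26,29]  [29,30]
[1,2] uncovered → point at 2; [5,9] uncovered → point at 9; [12,13] uncovered → point at 13; [17,19] uncovered → point at 19; [27,28] uncovered → point at 28; [29,30] uncovered → point at 30.
Points: 2, 9, 13, 19, 28, 30 (6 total).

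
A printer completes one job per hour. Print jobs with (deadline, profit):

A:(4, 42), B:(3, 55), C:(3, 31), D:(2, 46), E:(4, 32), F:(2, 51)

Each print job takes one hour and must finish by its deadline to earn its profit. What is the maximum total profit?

194

Profit order: B=55 F=51 D=46 A=42 E=32 C=31
Assign: B→slot 3, F→slot 2, D→slot 1, A→slot 4, E skipped, C skipped.
Slots: [1:D] [2:F] [3:B] [4:A]
Profit = 46 + 51 + 55 + 42 = 194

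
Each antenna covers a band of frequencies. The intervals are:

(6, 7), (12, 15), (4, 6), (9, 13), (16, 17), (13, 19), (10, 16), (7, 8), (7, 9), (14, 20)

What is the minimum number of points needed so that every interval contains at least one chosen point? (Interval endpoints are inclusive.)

Sorted: [4,6] [6,7] [7,8] [7,9] [9,13] [12,15] [10,16] [16,17] [13,19] [14,20]
{[4,6],[6,7]} hit by 6; {[7,8],[7,9]} hit by 8; {[9,13],[12,15],[10,16]} hit by 13; {[16,17],[13,19],[14,20]} hit by 17.
Points: 6, 8, 13, 17 (4 total).

4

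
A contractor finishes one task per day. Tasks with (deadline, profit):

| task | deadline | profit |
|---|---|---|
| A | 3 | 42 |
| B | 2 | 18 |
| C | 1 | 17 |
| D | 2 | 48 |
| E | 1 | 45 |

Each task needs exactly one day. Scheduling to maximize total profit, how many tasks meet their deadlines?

3

Sort by profit descending; place each in the latest free slot ≤ its deadline.
Profit order: D=48 E=45 A=42 B=18 C=17
Assign: D→slot 2, E→slot 1, A→slot 3, B skipped, C skipped.
Slots: [1:E] [2:D] [3:A]
3 of 5 scheduled.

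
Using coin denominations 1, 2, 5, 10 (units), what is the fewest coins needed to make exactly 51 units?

Greedy: take as many of the largest coin as possible, then repeat with the remainder.
51 − 5×10→1 − 1×1→0
Total coins = 5 + 1 = 6

6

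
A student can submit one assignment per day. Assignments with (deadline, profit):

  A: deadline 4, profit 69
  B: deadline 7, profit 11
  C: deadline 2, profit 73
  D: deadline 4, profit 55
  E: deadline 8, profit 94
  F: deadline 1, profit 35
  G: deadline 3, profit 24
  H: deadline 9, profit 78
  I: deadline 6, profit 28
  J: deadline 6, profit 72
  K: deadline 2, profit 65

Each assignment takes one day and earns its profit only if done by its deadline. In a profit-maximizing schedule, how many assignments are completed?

9

Take jobs in profit order; each goes to the latest open slot no later than its deadline.
Profit order: E=94 H=78 C=73 J=72 A=69 K=65 D=55 F=35 I=28 G=24 B=11
Assign: E→slot 8, H→slot 9, C→slot 2, J→slot 6, A→slot 4, K→slot 1, D→slot 3, F skipped, I→slot 5, G skipped, B→slot 7.
Slots: [1:K] [2:C] [3:D] [4:A] [5:I] [6:J] [7:B] [8:E] [9:H]
9 of 11 scheduled.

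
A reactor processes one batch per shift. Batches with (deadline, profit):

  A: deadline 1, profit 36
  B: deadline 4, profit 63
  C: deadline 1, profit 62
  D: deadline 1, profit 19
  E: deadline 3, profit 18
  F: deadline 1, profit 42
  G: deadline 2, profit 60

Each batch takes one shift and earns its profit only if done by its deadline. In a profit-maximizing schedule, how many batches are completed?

4

Sort by profit descending; place each in the latest free slot ≤ its deadline.
By profit: B(d4,63), C(d1,62), G(d2,60), F(d1,42), A(d1,36), D(d1,19), E(d3,18)
B→slot 4; C→slot 1; G→slot 2; F skipped; A skipped; D skipped; E→slot 3.
4 of 7 scheduled.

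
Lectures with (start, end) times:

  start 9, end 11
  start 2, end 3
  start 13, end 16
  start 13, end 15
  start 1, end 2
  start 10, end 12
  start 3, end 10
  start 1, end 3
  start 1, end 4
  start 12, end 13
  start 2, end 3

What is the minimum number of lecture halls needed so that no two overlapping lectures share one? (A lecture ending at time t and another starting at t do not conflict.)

4

Events (time:±→running): 1:+→1 1:+→2 1:+→3 2:-→2 2:+→3 2:+→4 … peak 4.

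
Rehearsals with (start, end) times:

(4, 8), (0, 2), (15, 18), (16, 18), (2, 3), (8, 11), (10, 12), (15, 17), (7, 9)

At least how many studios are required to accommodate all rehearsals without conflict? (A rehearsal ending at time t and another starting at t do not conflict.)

3

Count concurrent intervals with a sweep; the peak is the room count.
Events (time:±→running): 0:+→1 2:-→0 2:+→1 3:-→0 4:+→1 7:+→2 8:-→1 8:+→2 9:-→1 10:+→2 11:-→1 12:-→0 15:+→1 15:+→2 16:+→3 … peak 3.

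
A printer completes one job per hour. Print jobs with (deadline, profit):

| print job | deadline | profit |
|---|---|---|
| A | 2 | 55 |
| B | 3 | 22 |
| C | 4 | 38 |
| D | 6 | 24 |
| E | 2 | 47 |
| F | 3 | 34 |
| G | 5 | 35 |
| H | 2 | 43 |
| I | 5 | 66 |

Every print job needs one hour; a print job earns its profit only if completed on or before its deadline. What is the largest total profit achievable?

Take jobs in profit order; each goes to the latest open slot no later than its deadline.
Profit order: I=66 A=55 E=47 H=43 C=38 G=35 F=34 D=24 B=22
Assign: I→slot 5, A→slot 2, E→slot 1, H skipped, C→slot 4, G→slot 3, F skipped, D→slot 6, B skipped.
Slots: [1:E] [2:A] [3:G] [4:C] [5:I] [6:D]
Profit = 47 + 55 + 35 + 38 + 66 + 24 = 265

265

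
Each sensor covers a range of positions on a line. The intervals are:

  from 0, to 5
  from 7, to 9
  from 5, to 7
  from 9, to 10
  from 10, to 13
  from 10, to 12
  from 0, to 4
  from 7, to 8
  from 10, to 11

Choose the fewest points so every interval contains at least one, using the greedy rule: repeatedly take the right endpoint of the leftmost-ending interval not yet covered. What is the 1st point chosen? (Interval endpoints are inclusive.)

4

Sorted: [0,4] [0,5] [5,7] [7,8] [7,9] [9,10] [10,11] [10,12] [10,13]
{[0,4],[0,5]} hit by 4; {[5,7],[7,8],[7,9]} hit by 7; {[9,10],[10,11],[10,12],[10,13]} hit by 10.
Points: 4, 7, 10 (3 total).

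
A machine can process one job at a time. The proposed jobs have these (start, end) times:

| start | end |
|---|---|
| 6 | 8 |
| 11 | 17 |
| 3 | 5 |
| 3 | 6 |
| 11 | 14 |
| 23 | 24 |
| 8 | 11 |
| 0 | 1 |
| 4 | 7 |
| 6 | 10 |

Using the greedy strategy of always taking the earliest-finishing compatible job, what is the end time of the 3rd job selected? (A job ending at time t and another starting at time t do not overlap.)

By end time: (0,1), (3,5), (3,6), (4,7), (6,8), (6,10), (8,11), (11,14), (11,17), (23,24).
Pick (0,1); next start ≥ 1 → (3,5); next start ≥ 5 → (6,8); next start ≥ 8 → (8,11); next start ≥ 11 → (11,14); next start ≥ 14 → (23,24).
Selected: (0,1) (3,5) (6,8) (8,11) (11,14) (23,24)

8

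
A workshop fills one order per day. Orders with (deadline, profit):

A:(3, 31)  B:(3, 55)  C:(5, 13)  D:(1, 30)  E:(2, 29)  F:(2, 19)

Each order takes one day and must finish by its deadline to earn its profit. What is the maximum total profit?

129

Profit order: B=55 A=31 D=30 E=29 F=19 C=13
Assign: B→slot 3, A→slot 2, D→slot 1, E skipped, F skipped, C→slot 5.
Slots: [1:D] [2:A] [3:B] [5:C]
Profit = 30 + 31 + 55 + 13 = 129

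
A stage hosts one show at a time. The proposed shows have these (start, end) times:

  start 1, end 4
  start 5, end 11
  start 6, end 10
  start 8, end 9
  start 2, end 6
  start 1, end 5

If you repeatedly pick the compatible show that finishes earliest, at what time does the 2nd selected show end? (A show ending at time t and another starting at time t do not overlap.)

9

By end time: (1,4), (1,5), (2,6), (8,9), (6,10), (5,11).
Pick (1,4); next start ≥ 4 → (8,9).
Selected: (1,4) (8,9)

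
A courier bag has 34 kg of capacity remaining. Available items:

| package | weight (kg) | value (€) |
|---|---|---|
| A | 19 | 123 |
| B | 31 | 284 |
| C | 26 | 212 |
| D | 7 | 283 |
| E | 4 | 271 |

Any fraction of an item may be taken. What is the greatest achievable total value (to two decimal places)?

764.71

Order: E (271/4=67.75) > D (283/7=40.43) > B (284/31=9.16) > C (212/26=8.15) > A (123/19=6.47)
Fill: take E (4 @ 271) → take D (7 @ 283) → take 23/31 of B → 210.71; 34/34 used.
Total value = 764.71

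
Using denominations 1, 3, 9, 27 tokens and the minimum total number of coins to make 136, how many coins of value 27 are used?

5

Greedy: take as many of the largest coin as possible, then repeat with the remainder.
136 − 5×27→1 − 1×1→0
Count of 27: 5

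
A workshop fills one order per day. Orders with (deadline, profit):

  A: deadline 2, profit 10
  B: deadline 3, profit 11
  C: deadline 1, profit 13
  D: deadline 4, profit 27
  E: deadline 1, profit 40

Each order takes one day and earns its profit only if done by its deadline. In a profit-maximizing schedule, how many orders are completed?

Sort by profit descending; place each in the latest free slot ≤ its deadline.
By profit: E(d1,40), D(d4,27), C(d1,13), B(d3,11), A(d2,10)
E→slot 1; D→slot 4; C skipped; B→slot 3; A→slot 2.
4 of 5 scheduled.

4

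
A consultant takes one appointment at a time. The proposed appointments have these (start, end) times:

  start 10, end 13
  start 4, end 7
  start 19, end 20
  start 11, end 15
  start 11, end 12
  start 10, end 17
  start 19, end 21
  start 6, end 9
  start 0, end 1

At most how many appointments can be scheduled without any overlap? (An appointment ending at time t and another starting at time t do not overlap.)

4

Sorted by end: (0,1)  (4,7)  (6,9)  (11,12)  (10,13)  (11,15)  (10,17)  (19,20)  (19,21)
take (0,1); take (4,7); skip (6,9); take (11,12); skip (11,15); take (19,20).
Selected 4 appointments.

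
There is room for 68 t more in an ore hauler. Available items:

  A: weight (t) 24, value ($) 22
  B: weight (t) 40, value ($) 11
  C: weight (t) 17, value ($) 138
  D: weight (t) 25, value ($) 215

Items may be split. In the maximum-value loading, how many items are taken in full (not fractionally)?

Sort by value per unit weight and fill in that order.
Order: D (215/25=8.60) > C (138/17=8.12) > A (22/24=0.92) > B (11/40=0.28)
Fill: take D (25 @ 215) → take C (17 @ 138) → take A (24 @ 22) → take 2/40 of B → 0.55; 68/68 used.
3 item(s) taken whole; one partial (take 2/40 of B).

3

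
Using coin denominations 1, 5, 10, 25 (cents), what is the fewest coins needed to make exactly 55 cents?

Use the largest denomination that fits, subtract, and repeat.
55 − 2×25→5 − 1×5→0
Total coins = 2 + 1 = 3

3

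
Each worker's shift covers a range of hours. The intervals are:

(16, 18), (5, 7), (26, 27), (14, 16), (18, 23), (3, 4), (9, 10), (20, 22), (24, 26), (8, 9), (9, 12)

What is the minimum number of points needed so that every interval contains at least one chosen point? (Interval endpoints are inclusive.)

6

Sort by right endpoint; whenever an interval is uncovered, place a point at its right end.
Sorted: [3,4] [5,7] [8,9] [9,10] [9,12] [14,16] [16,18] [20,22] [18,23] [24,26] [26,27]
{[3,4]} hit by 4; {[5,7]} hit by 7; {[8,9],[9,10],[9,12]} hit by 9; {[14,16],[16,18]} hit by 16; {[20,22],[18,23]} hit by 22; {[24,26],[26,27]} hit by 26.
Points: 4, 7, 9, 16, 22, 26 (6 total).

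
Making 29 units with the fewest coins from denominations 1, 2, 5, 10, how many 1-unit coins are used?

0

29 − 2×10→9 − 1×5→4 − 2×2→0
Count of 1: 0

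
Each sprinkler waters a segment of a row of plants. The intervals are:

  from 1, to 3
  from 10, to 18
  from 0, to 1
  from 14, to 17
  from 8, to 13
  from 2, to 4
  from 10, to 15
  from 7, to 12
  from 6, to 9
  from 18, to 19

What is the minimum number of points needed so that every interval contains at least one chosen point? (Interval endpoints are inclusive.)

Process intervals by earliest right end; each time one isn't hit yet, stab at its right endpoint.
By right end: [0,1]  [1,3]  [2,4]  [6,9]  [7,12]  [8,13]  [10,15]  [14,17]  [10,18]  [18,19]
[0,1] uncovered → point at 1; [2,4] uncovered → point at 4; [6,9] uncovered → point at 9; [10,15] uncovered → point at 15; [18,19] uncovered → point at 19.
Points: 1, 4, 9, 15, 19 (5 total).

5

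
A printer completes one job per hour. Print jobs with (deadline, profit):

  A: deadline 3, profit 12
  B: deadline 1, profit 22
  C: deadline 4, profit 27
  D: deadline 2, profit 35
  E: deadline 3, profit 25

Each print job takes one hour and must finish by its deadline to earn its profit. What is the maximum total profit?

109

Take jobs in profit order; each goes to the latest open slot no later than its deadline.
By profit: D(d2,35), C(d4,27), E(d3,25), B(d1,22), A(d3,12)
D→slot 2; C→slot 4; E→slot 3; B→slot 1; A skipped.
Profit = 22 + 35 + 25 + 27 = 109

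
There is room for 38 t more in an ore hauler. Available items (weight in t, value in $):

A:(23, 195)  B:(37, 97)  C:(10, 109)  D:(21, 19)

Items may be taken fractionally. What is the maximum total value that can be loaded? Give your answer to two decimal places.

317.11

Order: C (109/10=10.90) > A (195/23=8.48) > B (97/37=2.62) > D (19/21=0.90)
Fill: take C (10 @ 109) → take A (23 @ 195) → take 5/37 of B → 13.11; 38/38 used.
Total value = 317.11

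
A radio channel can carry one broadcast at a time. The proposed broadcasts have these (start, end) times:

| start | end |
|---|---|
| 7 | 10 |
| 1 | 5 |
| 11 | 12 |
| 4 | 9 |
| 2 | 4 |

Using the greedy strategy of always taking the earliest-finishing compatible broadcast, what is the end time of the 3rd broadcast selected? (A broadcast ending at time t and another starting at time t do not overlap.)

Sort by end time and greedily take each interval whose start is ≥ the last chosen end.
Sorted by end: (2,4)  (1,5)  (4,9)  (7,10)  (11,12)
take (2,4); take (4,9); take (11,12).
Selected: (2,4) (4,9) (11,12)

12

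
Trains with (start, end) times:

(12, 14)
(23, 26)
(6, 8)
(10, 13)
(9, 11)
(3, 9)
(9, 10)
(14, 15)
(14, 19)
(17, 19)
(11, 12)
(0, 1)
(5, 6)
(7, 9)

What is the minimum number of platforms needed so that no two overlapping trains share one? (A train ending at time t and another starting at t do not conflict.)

3

starts: [0, 3, 5, 6, 7, 9, 9, 10, 11, 12, 14, 14, 17, 23]
ends:   [1, 6, 8, 9, 9, 10, 11, 12, 13, 14, 15, 19, 19, 26]
s0→1 e1→0 s3→1 s5→2 e6→1 s6→2 s7→3  — peak 3.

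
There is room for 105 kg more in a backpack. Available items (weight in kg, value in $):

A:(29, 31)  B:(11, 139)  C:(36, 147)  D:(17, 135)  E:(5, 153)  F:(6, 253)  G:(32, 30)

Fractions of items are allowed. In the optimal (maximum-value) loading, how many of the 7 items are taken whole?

Greedy by value/weight ratio, highest first.
Ratios (sorted): F 42.17, E 30.60, B 12.64, D 7.94, C 4.08, A 1.07, G 0.94
take F (6 @ 253); take E (5 @ 153); take B (11 @ 139); take D (17 @ 135); take C (36 @ 147); take A (29 @ 31); take 1/32 of G → 0.94. Capacity used 105/105.
6 item(s) taken whole; one partial (take 1/32 of G).

6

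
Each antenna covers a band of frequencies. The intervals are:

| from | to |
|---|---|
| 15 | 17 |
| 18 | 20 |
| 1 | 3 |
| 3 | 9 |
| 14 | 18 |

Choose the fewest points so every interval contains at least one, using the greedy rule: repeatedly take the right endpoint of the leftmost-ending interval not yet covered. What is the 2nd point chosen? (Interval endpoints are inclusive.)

17

Process intervals by earliest right end; each time one isn't hit yet, stab at its right endpoint.
Sorted: [1,3] [3,9] [15,17] [14,18] [18,20]
{[1,3],[3,9]} hit by 3; {[15,17],[14,18]} hit by 17; {[18,20]} hit by 20.
Points: 3, 17, 20 (3 total).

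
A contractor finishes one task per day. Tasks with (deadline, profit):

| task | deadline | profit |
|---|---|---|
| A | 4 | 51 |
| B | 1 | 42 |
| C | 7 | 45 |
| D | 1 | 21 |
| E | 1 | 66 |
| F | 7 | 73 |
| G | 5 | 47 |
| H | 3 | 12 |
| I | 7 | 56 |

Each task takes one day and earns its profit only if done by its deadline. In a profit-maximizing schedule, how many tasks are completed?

7

By profit: F(d7,73), E(d1,66), I(d7,56), A(d4,51), G(d5,47), C(d7,45), B(d1,42), D(d1,21), H(d3,12)
F→slot 7; E→slot 1; I→slot 6; A→slot 4; G→slot 5; C→slot 3; B skipped; D skipped; H→slot 2.
7 of 9 scheduled.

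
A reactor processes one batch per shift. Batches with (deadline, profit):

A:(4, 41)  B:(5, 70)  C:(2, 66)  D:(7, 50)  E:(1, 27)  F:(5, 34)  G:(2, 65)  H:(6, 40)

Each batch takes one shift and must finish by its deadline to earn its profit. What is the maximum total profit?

Sort by profit descending; place each in the latest free slot ≤ its deadline.
Profit order: B=70 C=66 G=65 D=50 A=41 H=40 F=34 E=27
Assign: B→slot 5, C→slot 2, G→slot 1, D→slot 7, A→slot 4, H→slot 6, F→slot 3, E skipped.
Slots: [1:G] [2:C] [3:F] [4:A] [5:B] [6:H] [7:D]
Profit = 65 + 66 + 34 + 41 + 70 + 40 + 50 = 366

366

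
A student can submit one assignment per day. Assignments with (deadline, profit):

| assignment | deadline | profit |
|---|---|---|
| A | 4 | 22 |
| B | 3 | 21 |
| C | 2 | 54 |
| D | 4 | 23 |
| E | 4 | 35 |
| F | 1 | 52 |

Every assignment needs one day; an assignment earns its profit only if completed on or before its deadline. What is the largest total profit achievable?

164

Take jobs in profit order; each goes to the latest open slot no later than its deadline.
By profit: C(d2,54), F(d1,52), E(d4,35), D(d4,23), A(d4,22), B(d3,21)
C→slot 2; F→slot 1; E→slot 4; D→slot 3; A skipped; B skipped.
Profit = 52 + 54 + 23 + 35 = 164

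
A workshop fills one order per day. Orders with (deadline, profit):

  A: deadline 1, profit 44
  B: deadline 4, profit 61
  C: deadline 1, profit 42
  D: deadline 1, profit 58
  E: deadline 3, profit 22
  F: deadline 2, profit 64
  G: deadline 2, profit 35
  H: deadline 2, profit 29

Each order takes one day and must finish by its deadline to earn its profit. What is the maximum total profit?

205

By profit: F(d2,64), B(d4,61), D(d1,58), A(d1,44), C(d1,42), G(d2,35), H(d2,29), E(d3,22)
F→slot 2; B→slot 4; D→slot 1; A skipped; C skipped; G skipped; H skipped; E→slot 3.
Profit = 58 + 64 + 22 + 61 = 205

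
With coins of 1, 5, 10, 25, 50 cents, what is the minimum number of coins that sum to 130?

Greedy: take as many of the largest coin as possible, then repeat with the remainder.
130 − 2×50→30 − 1×25→5 − 1×5→0
Total coins = 2 + 1 + 1 = 4

4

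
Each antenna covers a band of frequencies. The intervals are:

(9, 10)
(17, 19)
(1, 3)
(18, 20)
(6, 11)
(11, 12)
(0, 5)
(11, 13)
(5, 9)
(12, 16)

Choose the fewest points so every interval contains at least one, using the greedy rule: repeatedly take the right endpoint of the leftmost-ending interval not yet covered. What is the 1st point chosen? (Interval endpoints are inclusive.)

3

Process intervals by earliest right end; each time one isn't hit yet, stab at its right endpoint.
By right end: [1,3]  [0,5]  [5,9]  [9,10]  [6,11]  [11,12]  [11,13]  [12,16]  [17,19]  [18,20]
[1,3] uncovered → point at 3; [5,9] uncovered → point at 9; [11,12] uncovered → point at 12; [17,19] uncovered → point at 19.
Points: 3, 9, 12, 19 (4 total).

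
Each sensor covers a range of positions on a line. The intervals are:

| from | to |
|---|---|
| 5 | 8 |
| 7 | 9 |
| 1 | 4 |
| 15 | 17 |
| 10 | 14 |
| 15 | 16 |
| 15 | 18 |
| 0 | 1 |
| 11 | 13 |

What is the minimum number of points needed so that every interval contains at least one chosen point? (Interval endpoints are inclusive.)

Sort by right endpoint; whenever an interval is uncovered, place a point at its right end.
Sorted: [0,1] [1,4] [5,8] [7,9] [11,13] [10,14] [15,16] [15,17] [15,18]
{[0,1],[1,4]} hit by 1; {[5,8],[7,9]} hit by 8; {[11,13],[10,14]} hit by 13; {[15,16],[15,17],[15,18]} hit by 16.
Points: 1, 8, 13, 16 (4 total).

4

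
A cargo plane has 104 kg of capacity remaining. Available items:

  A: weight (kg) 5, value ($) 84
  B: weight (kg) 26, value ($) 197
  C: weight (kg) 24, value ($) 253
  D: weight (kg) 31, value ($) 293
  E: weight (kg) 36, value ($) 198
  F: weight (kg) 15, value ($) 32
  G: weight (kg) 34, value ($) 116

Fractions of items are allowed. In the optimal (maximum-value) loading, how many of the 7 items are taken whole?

Ratios (sorted): A 16.80, C 10.54, D 9.45, B 7.58, E 5.50, G 3.41, F 2.13
take A (5 @ 84); take C (24 @ 253); take D (31 @ 293); take B (26 @ 197); take 18/36 of E → 99.00. Capacity used 104/104.
4 item(s) taken whole; one partial (take 18/36 of E).

4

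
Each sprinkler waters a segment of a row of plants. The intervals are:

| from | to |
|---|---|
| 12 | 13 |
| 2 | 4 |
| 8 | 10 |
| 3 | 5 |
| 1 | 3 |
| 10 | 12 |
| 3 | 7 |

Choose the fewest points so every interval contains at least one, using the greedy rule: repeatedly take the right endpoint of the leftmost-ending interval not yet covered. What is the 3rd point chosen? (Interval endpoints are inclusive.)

13

Process intervals by earliest right end; each time one isn't hit yet, stab at its right endpoint.
By right end: [1,3]  [2,4]  [3,5]  [3,7]  [8,10]  [10,12]  [12,13]
[1,3] uncovered → point at 3; [8,10] uncovered → point at 10; [12,13] uncovered → point at 13.
Points: 3, 10, 13 (3 total).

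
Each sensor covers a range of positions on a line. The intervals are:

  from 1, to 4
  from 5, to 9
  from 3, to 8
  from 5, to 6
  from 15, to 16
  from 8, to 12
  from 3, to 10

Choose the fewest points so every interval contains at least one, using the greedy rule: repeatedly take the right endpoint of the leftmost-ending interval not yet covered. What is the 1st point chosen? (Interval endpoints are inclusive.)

4

Sort by right endpoint; whenever an interval is uncovered, place a point at its right end.
By right end: [1,4]  [5,6]  [3,8]  [5,9]  [3,10]  [8,12]  [15,16]
[1,4] uncovered → point at 4; [5,6] uncovered → point at 6; [8,12] uncovered → point at 12; [15,16] uncovered → point at 16.
Points: 4, 6, 12, 16 (4 total).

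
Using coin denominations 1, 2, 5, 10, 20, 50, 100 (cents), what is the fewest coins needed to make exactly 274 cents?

Greedy: take as many of the largest coin as possible, then repeat with the remainder.
274 − 2×100→74 − 1×50→24 − 1×20→4 − 2×2→0
Total coins = 2 + 1 + 1 + 2 = 6

6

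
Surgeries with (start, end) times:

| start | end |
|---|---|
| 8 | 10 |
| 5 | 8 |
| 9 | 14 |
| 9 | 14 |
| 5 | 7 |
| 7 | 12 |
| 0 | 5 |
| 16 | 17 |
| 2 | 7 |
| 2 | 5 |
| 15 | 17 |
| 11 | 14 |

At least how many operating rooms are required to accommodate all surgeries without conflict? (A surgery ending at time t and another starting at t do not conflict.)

Events (time:±→running): 0:+→1 2:+→2 2:+→3 5:-→2 5:-→1 5:+→2 5:+→3 7:-→2 7:-→1 7:+→2 8:-→1 8:+→2 9:+→3 9:+→4 … peak 4.

4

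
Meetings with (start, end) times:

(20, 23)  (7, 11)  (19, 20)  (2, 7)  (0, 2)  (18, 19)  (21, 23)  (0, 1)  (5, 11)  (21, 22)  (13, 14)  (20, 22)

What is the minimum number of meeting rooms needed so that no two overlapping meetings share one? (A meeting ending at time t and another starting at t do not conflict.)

4

Count concurrent intervals with a sweep; the peak is the room count.
starts: [0, 0, 2, 5, 7, 13, 18, 19, 20, 20, 21, 21]
ends:   [1, 2, 7, 11, 11, 14, 19, 20, 22, 22, 23, 23]
s0→1 s0→2 e1→1 e2→0 s2→1 s5→2 e7→1 s7→2 e11→1 e11→0 s13→1 e14→0 s18→1 e19→0 s19→1 e20→0 s20→1 s20→2 s21→3 s21→4  — peak 4.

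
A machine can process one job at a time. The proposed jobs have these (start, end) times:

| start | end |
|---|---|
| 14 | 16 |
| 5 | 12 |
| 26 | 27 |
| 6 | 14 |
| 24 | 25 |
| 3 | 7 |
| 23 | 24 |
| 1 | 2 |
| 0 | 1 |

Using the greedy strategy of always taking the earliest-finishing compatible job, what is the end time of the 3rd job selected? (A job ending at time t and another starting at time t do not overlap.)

7

Order by finish time; keep every interval that doesn't clash with the previous kept one.
Sorted by end: (0,1)  (1,2)  (3,7)  (5,12)  (6,14)  (14,16)  (23,24)  (24,25)  (26,27)
take (0,1); take (1,2); take (3,7); skip (5,12); skip (6,14); take (14,16); take (23,24); take (24,25); take (26,27).
Selected: (0,1) (1,2) (3,7) (14,16) (23,24) (24,25) (26,27)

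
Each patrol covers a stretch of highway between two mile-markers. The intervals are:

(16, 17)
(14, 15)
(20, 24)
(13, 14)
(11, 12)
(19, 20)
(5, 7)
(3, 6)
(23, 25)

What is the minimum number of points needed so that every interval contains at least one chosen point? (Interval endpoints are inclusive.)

6

Sort by right endpoint; whenever an interval is uncovered, place a point at its right end.
Sorted: [3,6] [5,7] [11,12] [13,14] [14,15] [16,17] [19,20] [20,24] [23,25]
{[3,6],[5,7]} hit by 6; {[11,12]} hit by 12; {[13,14],[14,15]} hit by 14; {[16,17]} hit by 17; {[19,20],[20,24]} hit by 20; {[23,25]} hit by 25.
Points: 6, 12, 14, 17, 20, 25 (6 total).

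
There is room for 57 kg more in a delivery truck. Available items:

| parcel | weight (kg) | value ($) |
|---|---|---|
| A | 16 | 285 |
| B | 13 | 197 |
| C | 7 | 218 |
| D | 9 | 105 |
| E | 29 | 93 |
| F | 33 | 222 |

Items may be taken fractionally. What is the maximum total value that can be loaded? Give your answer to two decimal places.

885.73

Ratios (sorted): C 31.14, A 17.81, B 15.15, D 11.67, F 6.73, E 3.21
take C (7 @ 218); take A (16 @ 285); take B (13 @ 197); take D (9 @ 105); take 12/33 of F → 80.73. Capacity used 57/57.
Total value = 885.73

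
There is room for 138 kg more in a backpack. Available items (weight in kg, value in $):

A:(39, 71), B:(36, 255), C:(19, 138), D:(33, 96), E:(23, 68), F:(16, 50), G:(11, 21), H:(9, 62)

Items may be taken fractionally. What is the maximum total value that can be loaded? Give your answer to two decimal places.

672.82

Ratios (sorted): C 7.26, B 7.08, H 6.89, F 3.12, E 2.96, D 2.91, G 1.91, A 1.82
take C (19 @ 138); take B (36 @ 255); take H (9 @ 62); take F (16 @ 50); take E (23 @ 68); take D (33 @ 96); take 2/11 of G → 3.82. Capacity used 138/138.
Total value = 672.82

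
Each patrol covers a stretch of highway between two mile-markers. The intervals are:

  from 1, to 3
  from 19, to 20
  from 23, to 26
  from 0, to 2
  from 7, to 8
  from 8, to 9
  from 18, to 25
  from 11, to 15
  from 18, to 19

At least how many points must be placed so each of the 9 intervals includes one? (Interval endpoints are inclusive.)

Sort by right endpoint; whenever an interval is uncovered, place a point at its right end.
Sorted: [0,2] [1,3] [7,8] [8,9] [11,15] [18,19] [19,20] [18,25] [23,26]
{[0,2],[1,3]} hit by 2; {[7,8],[8,9]} hit by 8; {[11,15]} hit by 15; {[18,19],[19,20],[18,25]} hit by 19; {[23,26]} hit by 26.
Points: 2, 8, 15, 19, 26 (5 total).

5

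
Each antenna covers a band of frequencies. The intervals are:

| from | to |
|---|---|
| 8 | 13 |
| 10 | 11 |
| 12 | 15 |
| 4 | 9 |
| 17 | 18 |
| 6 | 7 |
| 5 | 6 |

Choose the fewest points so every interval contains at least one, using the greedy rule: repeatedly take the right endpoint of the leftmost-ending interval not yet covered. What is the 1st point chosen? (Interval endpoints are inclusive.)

6

By right end: [5,6]  [6,7]  [4,9]  [10,11]  [8,13]  [12,15]  [17,18]
[5,6] uncovered → point at 6; [10,11] uncovered → point at 11; [12,15] uncovered → point at 15; [17,18] uncovered → point at 18.
Points: 6, 11, 15, 18 (4 total).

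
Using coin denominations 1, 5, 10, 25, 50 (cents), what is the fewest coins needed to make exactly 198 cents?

198 = 3×50 + 1×25 + 2×10 + 3×1
Total coins = 3 + 1 + 2 + 3 = 9

9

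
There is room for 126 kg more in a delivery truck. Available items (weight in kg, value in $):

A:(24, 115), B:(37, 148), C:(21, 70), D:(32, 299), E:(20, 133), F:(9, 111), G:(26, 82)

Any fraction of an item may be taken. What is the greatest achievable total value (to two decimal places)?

819.33

Greedy by value/weight ratio, highest first.
Ratios (sorted): F 12.33, D 9.34, E 6.65, A 4.79, B 4.00, C 3.33, G 3.15
take F (9 @ 111); take D (32 @ 299); take E (20 @ 133); take A (24 @ 115); take B (37 @ 148); take 4/21 of C → 13.33. Capacity used 126/126.
Total value = 819.33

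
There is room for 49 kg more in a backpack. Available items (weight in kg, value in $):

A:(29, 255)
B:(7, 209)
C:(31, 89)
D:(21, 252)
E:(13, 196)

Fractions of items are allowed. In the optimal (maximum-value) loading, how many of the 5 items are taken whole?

Order: B (209/7=29.86) > E (196/13=15.08) > D (252/21=12.00) > A (255/29=8.79) > C (89/31=2.87)
Fill: take B (7 @ 209) → take E (13 @ 196) → take D (21 @ 252) → take 8/29 of A → 70.34; 49/49 used.
3 item(s) taken whole; one partial (take 8/29 of A).

3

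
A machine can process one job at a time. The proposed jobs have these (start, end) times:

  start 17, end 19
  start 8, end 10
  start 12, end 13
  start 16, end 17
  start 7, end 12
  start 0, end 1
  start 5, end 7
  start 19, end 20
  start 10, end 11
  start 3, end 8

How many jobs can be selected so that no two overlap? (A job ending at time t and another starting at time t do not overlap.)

8

By end time: (0,1), (5,7), (3,8), (8,10), (10,11), (7,12), (12,13), (16,17), (17,19), (19,20).
Pick (0,1); next start ≥ 1 → (5,7); next start ≥ 7 → (8,10); next start ≥ 10 → (10,11); next start ≥ 11 → (12,13); next start ≥ 13 → (16,17); next start ≥ 17 → (17,19); next start ≥ 19 → (19,20).
Selected 8 jobs.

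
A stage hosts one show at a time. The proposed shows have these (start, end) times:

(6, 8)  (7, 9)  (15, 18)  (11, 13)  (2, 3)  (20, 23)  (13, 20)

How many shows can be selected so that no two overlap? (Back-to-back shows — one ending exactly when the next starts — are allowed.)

Greedy by earliest finish: after sorting by end time, pick each interval compatible with the last pick.
Sorted by end: (2,3)  (6,8)  (7,9)  (11,13)  (15,18)  (13,20)  (20,23)
take (2,3); take (6,8); take (11,13); take (15,18); take (20,23).
Selected 5 shows.

5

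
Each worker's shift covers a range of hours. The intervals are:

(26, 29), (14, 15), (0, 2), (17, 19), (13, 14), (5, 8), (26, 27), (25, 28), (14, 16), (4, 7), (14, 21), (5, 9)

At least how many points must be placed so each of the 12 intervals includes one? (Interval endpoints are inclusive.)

5

Process intervals by earliest right end; each time one isn't hit yet, stab at its right endpoint.
Sorted: [0,2] [4,7] [5,8] [5,9] [13,14] [14,15] [14,16] [17,19] [14,21] [26,27] [25,28] [26,29]
{[0,2]} hit by 2; {[4,7],[5,8],[5,9]} hit by 7; {[13,14],[14,15],[14,16]} hit by 14; {[17,19],[14,21]} hit by 19; {[26,27],[25,28],[26,29]} hit by 27.
Points: 2, 7, 14, 19, 27 (5 total).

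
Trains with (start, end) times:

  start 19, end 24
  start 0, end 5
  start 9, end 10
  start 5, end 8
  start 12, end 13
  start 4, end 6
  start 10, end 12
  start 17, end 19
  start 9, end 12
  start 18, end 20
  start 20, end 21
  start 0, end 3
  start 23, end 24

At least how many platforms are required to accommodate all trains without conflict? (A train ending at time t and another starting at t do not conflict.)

Count concurrent intervals with a sweep; the peak is the room count.
Events (time:±→running): 0:+→1 0:+→2 … peak 2.

2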